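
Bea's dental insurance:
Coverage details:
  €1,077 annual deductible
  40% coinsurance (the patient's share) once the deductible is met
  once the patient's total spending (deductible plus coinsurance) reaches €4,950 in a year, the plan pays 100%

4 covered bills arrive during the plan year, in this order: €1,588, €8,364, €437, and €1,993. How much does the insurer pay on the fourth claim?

Bill 1, €1,588: €1,077 finishes the deductible; €511 goes to coinsurance; patient's 40% is €204.40. Cost to patient: €1,281.40. OOP to date €1,281.40. Insurer: €1,588 − €1,281.40 = €306.60.
Bill 2, €8,364: 40% coinsurance on €8,364 = €3,345.60. Patient pays €3,345.60; OOP now €4,627. Plan pays €8,364 − €3,345.60 = €5,018.40.
Bill 3, €437: deductible met; 40% of €437 = €174.80. Patient owes €174.80 (running OOP €4,801.80). Plan pays €437 − €174.80 = €262.20.
Bill 4, €1,993: deductible met; 40% of €1,993 = €797.20. OOP would hit €5,599 > €4,950, so the cap limits the patient to €4,950 − €4,801.80 = €148.20. Insurer: €1,993 − €148.20 = €1,844.80.

€1,844.80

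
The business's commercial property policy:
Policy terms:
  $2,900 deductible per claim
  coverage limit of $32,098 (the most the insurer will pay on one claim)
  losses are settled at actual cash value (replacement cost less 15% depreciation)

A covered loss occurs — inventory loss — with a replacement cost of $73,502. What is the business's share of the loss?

At 15% depreciation, ACV = $73,502 − $11,025.30 = $62,476.70.
Less the $2,900 deductible: $62,476.70 − $2,900 = $59,576.70.
$59,576.70 exceeds the $32,098 limit, so the insurer pays the limit: $32,098.
The business bears the rest of the original loss: $73,502 − $32,098 = $41,404.

$41,404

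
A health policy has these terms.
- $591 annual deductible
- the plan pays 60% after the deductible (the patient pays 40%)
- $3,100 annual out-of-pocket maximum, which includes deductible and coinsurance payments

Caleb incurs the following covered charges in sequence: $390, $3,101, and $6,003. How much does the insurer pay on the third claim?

$4,654

Bill 1, $390: entire amount goes to the deductible. Patient pays $390; OOP now $390. Plan pays $390 − $390 = $0.
Bill 2, $3,101: deductible takes $201, $2,900 remains; coinsurance $2,900 × 40% = $1,160. Cost to patient: $1,361. OOP to date $1,751. Insurer: $3,101 − $1,361 = $1,740.
Bill 3, $6,003: deductible met; 40% of $6,003 = $2,401.20. That would push OOP to $4,152.20, over the $3,100 cap, so patient pays $3,100 − $1,751 = $1,349. Insurer: $6,003 − $1,349 = $4,654.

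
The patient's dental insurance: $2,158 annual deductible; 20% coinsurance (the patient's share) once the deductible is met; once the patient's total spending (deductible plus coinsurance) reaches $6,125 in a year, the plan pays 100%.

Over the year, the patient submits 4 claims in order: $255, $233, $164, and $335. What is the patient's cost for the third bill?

#1 ($255): fully absorbed by the deductible. Cost to patient: $255. OOP to date $255.
#2 ($233): fully absorbed by the deductible. Patient pays $233; OOP now $488.
#3 ($164): fully absorbed by the deductible. Cost to patient: $164. OOP to date $652.

$164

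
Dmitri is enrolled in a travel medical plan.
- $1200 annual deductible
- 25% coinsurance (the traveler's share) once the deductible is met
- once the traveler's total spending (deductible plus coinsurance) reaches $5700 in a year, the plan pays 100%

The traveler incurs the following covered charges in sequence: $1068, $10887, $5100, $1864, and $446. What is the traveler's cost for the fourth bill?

#1 ($1068): all of it applies to the deductible. Traveler pays $1068; OOP now $1068.
#2 ($10887): $132 finishes the deductible; $10755 goes to coinsurance; 25% of $10755 = $2688.75. Traveler pays $2820.75; OOP now $3888.75.
#3 ($5100): 25% coinsurance on $5100 = $1275. Traveler pays $1275; OOP now $5163.75.
#4 ($1864): 25% coinsurance on $1864 = $466. Traveler pays $466; OOP now $5629.75.

$466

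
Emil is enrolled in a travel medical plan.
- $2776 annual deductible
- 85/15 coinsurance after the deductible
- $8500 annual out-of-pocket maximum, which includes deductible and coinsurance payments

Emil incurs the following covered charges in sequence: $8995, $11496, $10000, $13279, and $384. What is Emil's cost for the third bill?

$1500

Claim 1 — $8995: deductible takes $2776, $6219 remains; coinsurance $6219 × 15% = $932.85. Traveler owes $3708.85 (running OOP $3708.85).
Claim 2 — $11496: 15% coinsurance on $11496 = $1724.40. Traveler owes $1724.40 (running OOP $5433.25).
Claim 3 — $10000: 15% coinsurance on $10000 = $1500. Cost to traveler: $1500. OOP to date $6933.25.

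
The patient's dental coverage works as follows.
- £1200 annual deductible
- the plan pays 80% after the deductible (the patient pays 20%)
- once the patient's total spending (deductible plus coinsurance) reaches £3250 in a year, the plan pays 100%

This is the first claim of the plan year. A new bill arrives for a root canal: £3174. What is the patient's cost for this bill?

Nothing has been paid toward the £1200 deductible, so the first £1200 of this charge is applied there.
That leaves £3174 − £1200 = £1974 for coinsurance.
20% of £1974 = £394.80 falls to the patient.
That puts the patient's cost at £1200 + £394.80 = £1594.80 before any cap.
Total out-of-pocket so far would be £0 + £1594.80 = £1594.80, below the £3250 cap — no reduction.

£1594.80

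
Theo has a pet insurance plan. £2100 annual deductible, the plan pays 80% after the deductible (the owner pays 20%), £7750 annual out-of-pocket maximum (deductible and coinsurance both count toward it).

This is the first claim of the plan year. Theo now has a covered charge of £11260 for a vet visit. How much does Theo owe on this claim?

Deductible not yet touched, so the first £2100 of the bill goes to the deductible.
The remaining £9160 (= £11260 − £2100) moves to coinsurance.
Coinsurance: £9160 × 20% = £1832.
So the owner owes £2100 + £1832 = £3932 before any cap.
Year-to-date out-of-pocket becomes £0 + £3932 = £3932, still under the £7750 maximum, so no cap applies.

£3932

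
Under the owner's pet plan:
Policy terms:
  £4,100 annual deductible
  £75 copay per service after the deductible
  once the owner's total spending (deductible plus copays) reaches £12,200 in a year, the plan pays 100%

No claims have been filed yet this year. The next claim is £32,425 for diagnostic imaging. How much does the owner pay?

Deductible not yet touched, so the first £4,100 of the bill goes to the deductible.
The remaining £28,325 (= £32,425 − £4,100) moves to the copay.
Copay on this service: £75.
That puts the owner's cost at £4,100 + £75 = £4,175 before any cap.
Cumulative spending £0 + £4,175 = £4,175 stays under the £12,200 maximum.

£4,175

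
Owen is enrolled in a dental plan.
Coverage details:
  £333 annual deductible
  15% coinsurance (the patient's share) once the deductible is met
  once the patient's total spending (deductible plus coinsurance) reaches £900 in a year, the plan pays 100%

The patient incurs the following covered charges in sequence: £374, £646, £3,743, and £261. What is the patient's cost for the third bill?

Claim 1 — £374: £333 finishes the deductible; £41 goes to coinsurance; coinsurance £41 × 15% = £6.15. Patient owes £339.15 (running OOP £339.15).
Claim 2 — £646: deductible met; 15% of £646 = £96.90. Patient owes £96.90 (running OOP £436.05).
Claim 3 — £3,743: 15% coinsurance on £3,743 = £561.45. Adding that to £436.05 gives £997.50, past the £900 cap; patient pays only £900 − £436.05 = £463.95.

£463.95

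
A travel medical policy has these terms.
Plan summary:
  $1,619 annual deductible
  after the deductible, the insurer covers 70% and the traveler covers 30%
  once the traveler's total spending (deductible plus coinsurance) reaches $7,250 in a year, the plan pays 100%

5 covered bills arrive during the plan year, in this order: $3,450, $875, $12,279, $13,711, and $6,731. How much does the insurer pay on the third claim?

#1 ($3,450): $1,619 to deductible, leaving $1,831; 30% of $1,831 = $549.30. Cost to traveler: $2,168.30. OOP to date $2,168.30. Plan pays $3,450 − $2,168.30 = $1,281.70.
#2 ($875): deductible met; 30% of $875 = $262.50. Traveler pays $262.50; OOP now $2,430.80. Plan pays $875 − $262.50 = $612.50.
#3 ($12,279): 30% coinsurance on $12,279 = $3,683.70. Traveler owes $3,683.70 (running OOP $6,114.50). Insurer: $12,279 − $3,683.70 = $8,595.30.

$8,595.30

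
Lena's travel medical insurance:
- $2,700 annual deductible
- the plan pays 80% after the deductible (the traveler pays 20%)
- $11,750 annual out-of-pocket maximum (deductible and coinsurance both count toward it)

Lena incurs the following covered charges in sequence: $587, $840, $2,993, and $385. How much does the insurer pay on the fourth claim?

$308

Claim 1 ($587): all of it applies to the deductible. Cost to traveler: $587. OOP to date $587. Insurer: $587 − $587 = $0.
Claim 2 ($840): entire amount goes to the deductible. Traveler owes $840 (running OOP $1,427). Insurer: $840 − $840 = $0.
Claim 3 ($2,993): deductible takes $1,273, $1,720 remains; 20% of $1,720 = $344. Traveler owes $1,617 (running OOP $3,044). Plan pays $2,993 − $1,617 = $1,376.
Claim 4 ($385): deductible met; 20% of $385 = $77. Traveler pays $77; OOP now $3,121. Insurer: $385 − $77 = $308.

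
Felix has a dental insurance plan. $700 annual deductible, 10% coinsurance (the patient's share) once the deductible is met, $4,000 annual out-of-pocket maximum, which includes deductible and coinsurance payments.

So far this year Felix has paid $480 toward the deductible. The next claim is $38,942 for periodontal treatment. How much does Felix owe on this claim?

Remaining deductible: $700 − $480 = $220.
After the $220 deductible portion, $38,942 − $220 = $38,722 is subject to coinsurance.
10% of $38,722 = $3,872.20 falls to the patient.
That puts the patient's cost at $220 + $3,872.20 = $4,092.20 before any cap.
Year-to-date out-of-pocket would reach $480 + $4,092.20 = $4,572.20, above the $4,000 maximum, so the patient pays only $4,000 − $480 = $3,520.

$3,520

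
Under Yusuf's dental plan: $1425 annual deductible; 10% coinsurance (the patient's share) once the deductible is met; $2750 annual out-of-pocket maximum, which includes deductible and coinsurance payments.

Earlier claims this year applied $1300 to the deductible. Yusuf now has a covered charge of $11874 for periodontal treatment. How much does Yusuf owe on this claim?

$1299.90

Deductible still to meet: $1425 − $1300 = $125.
The remaining $11749 (= $11874 − $125) moves to coinsurance.
Coinsurance: $11749 × 10% = $1174.90.
That puts the patient's cost at $125 + $1174.90 = $1299.90 before any cap.
Year-to-date out-of-pocket becomes $1300 + $1299.90 = $2599.90, still under the $2750 maximum, so no cap applies.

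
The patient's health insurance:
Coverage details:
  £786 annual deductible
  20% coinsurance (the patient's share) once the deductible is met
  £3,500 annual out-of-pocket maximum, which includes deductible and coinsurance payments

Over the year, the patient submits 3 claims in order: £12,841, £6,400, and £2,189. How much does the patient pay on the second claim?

Claim 1 (£12,841): £786 finishes the deductible; £12,055 goes to coinsurance; patient's 20% is £2,411. Patient owes £3,197 (running OOP £3,197).
Claim 2 (£6,400): 20% coinsurance on £6,400 = £1,280. Adding that to £3,197 gives £4,477, past the £3,500 cap; patient pays only £3,500 − £3,197 = £303.

£303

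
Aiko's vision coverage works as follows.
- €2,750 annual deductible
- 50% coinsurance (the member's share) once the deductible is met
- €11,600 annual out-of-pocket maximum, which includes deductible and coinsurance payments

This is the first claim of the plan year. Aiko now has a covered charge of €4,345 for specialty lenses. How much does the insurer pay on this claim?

€797.50

Deductible not yet touched, so the first €2,750 of the bill goes to the deductible.
That leaves €4,345 − €2,750 = €1,595 for coinsurance.
Member's 50% share of €1,595 is €797.50.
That puts the member's cost at €2,750 + €797.50 = €3,547.50 before any cap.
Total out-of-pocket so far would be €0 + €3,547.50 = €3,547.50, below the €11,600 cap — no reduction.
The plan picks up €4,345 − €3,547.50 = €797.50.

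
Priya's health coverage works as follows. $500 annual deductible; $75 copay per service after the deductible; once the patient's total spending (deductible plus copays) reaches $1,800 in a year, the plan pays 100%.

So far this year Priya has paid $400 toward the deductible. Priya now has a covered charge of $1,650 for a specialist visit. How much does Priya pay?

$400 of the $500 deductible is already met, leaving $100.
After the $100 deductible portion, $1,650 − $100 = $1,550 is subject to the copay.
Copay on this service: $75.
So the patient owes $100 + $75 = $175 before any cap.
Total out-of-pocket so far would be $400 + $175 = $575, below the $1,800 cap — no reduction.

$175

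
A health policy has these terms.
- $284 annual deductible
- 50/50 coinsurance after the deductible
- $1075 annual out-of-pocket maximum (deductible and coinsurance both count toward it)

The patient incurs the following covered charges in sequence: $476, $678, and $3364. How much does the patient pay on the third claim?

$356

Claim 1 ($476): $284 finishes the deductible; $192 goes to coinsurance; patient's 50% is $96. Patient pays $380; OOP now $380.
Claim 2 ($678): deductible already satisfied, so patient's share is 50% × $678 = $339. Patient pays $339; OOP now $719.
Claim 3 ($3364): 50% coinsurance on $3364 = $1682. OOP would hit $2401 > $1075, so the cap limits the patient to $1075 − $719 = $356.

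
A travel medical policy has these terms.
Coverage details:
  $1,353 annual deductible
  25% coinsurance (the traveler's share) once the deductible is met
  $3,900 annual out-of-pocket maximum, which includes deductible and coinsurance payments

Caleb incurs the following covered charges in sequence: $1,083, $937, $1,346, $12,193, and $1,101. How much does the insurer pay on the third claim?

$1,009.50

#1 ($1,083): all of it applies to the deductible. Traveler pays $1,083; OOP now $1,083. Insurer: $1,083 − $1,083 = $0.
#2 ($937): deductible takes $270, $667 remains; 25% of $667 = $166.75. Cost to traveler: $436.75. OOP to date $1,519.75. Insurer: $937 − $436.75 = $500.25.
#3 ($1,346): 25% coinsurance on $1,346 = $336.50. Traveler pays $336.50; OOP now $1,856.25. Insurer: $1,346 − $336.50 = $1,009.50.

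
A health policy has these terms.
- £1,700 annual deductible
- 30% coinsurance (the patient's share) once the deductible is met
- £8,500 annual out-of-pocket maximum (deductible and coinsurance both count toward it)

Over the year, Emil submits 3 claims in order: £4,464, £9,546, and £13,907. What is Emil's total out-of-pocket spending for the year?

Claim 1 — £4,464: £1,700 finishes the deductible; £2,764 goes to coinsurance; 30% of £2,764 = £829.20. Cost to patient: £2,529.20. OOP to date £2,529.20.
Claim 2 — £9,546: deductible already satisfied, so patient's share is 30% × £9,546 = £2,863.80. Cost to patient: £2,863.80. OOP to date £5,393.
Claim 3 — £13,907: deductible met; 30% of £13,907 = £4,172.10. Adding that to £5,393 gives £9,565.10, past the £8,500 cap; patient pays only £8,500 − £5,393 = £3,107.
Summing the patient's payments: £2,529.20 + £2,863.80 + £3,107 = £8,500.

£8,500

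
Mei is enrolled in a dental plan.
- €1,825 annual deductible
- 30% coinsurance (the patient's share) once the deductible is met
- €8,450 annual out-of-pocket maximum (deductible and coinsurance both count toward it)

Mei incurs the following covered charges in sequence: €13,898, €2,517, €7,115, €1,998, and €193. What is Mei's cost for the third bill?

Claim 1 — €13,898: €1,825 finishes the deductible; €12,073 goes to coinsurance; 30% of €12,073 = €3,621.90. Cost to patient: €5,446.90. OOP to date €5,446.90.
Claim 2 — €2,517: deductible met; 30% of €2,517 = €755.10. Cost to patient: €755.10. OOP to date €6,202.
Claim 3 — €7,115: 30% coinsurance on €7,115 = €2,134.50. Cost to patient: €2,134.50. OOP to date €8,336.50.

€2,134.50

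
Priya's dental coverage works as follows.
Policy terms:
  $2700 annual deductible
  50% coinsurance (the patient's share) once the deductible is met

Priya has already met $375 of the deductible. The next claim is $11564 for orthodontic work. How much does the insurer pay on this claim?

Deductible still to meet: $2700 − $375 = $2325.
After the $2325 deductible portion, $11564 − $2325 = $9239 is subject to coinsurance.
50% of $9239 = $4619.50 falls to the patient.
That puts the patient's cost at $2325 + $4619.50 = $6944.50.
Insurer pays the balance: $11564 − $6944.50 = $4619.50.

$4619.50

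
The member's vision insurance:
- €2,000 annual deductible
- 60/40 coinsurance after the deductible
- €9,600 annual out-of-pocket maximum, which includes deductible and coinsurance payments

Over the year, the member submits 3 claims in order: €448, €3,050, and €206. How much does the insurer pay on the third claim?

€123.60

Claim 1 (€448): all of it applies to the deductible. Cost to member: €448. OOP to date €448. Plan pays €448 − €448 = €0.
Claim 2 (€3,050): €1,552 to deductible, leaving €1,498; 40% of €1,498 = €599.20. Member pays €2,151.20; OOP now €2,599.20. Plan pays €3,050 − €2,151.20 = €898.80.
Claim 3 (€206): 40% coinsurance on €206 = €82.40. Member pays €82.40; OOP now €2,681.60. Plan pays €206 − €82.40 = €123.60.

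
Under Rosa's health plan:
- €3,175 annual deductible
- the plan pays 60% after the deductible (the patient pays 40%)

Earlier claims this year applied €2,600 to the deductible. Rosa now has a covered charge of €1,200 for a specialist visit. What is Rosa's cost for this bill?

€825

Remaining deductible: €3,175 − €2,600 = €575.
That leaves €1,200 − €575 = €625 for coinsurance.
40% of €625 = €250 falls to the patient.
So the patient owes €575 + €250 = €825.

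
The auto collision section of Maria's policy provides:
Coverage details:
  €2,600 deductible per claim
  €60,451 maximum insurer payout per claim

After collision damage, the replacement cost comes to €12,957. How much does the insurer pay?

€10,357

Less the €2,600 deductible: €12,957 − €2,600 = €10,357.
That's under the €60,451 cap, so the insurer reimburses the full €10,357.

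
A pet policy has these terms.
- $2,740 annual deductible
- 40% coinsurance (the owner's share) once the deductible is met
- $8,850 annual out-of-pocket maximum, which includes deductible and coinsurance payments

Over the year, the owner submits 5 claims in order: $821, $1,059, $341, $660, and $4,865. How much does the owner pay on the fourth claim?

Bill 1, $821: entire amount goes to the deductible. Owner owes $821 (running OOP $821).
Bill 2, $1,059: fully absorbed by the deductible. Owner owes $1,059 (running OOP $1,880).
Bill 3, $341: all of it applies to the deductible. Owner pays $341; OOP now $2,221.
Bill 4, $660: $519 finishes the deductible; $141 goes to coinsurance; owner's 40% is $56.40. Cost to owner: $575.40. OOP to date $2,796.40.

$575.40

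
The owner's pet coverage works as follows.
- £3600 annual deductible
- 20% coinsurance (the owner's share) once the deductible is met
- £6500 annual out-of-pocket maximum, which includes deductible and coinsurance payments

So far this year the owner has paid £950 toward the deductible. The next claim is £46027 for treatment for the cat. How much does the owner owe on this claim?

£5550

Remaining deductible: £3600 − £950 = £2650.
After the £2650 deductible portion, £46027 − £2650 = £43377 is subject to coinsurance.
20% of £43377 = £8675.40 falls to the owner.
That puts the owner's cost at £2650 + £8675.40 = £11325.40 before any cap.
Year-to-date out-of-pocket would reach £950 + £11325.40 = £12275.40, above the £6500 maximum, so the owner pays only £6500 − £950 = £5550.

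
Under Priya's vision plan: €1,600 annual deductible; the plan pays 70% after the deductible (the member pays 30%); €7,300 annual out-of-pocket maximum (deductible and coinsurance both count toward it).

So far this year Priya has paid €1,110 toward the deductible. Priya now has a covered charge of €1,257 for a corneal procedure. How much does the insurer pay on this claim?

€1,110 of the €1,600 deductible is already met, leaving €490.
After the €490 deductible portion, €1,257 − €490 = €767 is subject to coinsurance.
Member's 30% share of €767 is €230.10.
That puts the member's cost at €490 + €230.10 = €720.10 before any cap.
Total out-of-pocket so far would be €1,110 + €720.10 = €1,830.10, below the €7,300 cap — no reduction.
The insurer covers the remainder: €1,257 − €720.10 = €536.90.

€536.90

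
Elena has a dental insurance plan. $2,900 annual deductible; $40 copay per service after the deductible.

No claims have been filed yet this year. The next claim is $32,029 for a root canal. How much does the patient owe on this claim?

Deductible not yet touched, so the first $2,900 of the bill goes to the deductible.
The remaining $29,129 (= $32,029 − $2,900) moves to the copay.
Copay on this service: $40.
That puts the patient's cost at $2,900 + $40 = $2,940.

$2,940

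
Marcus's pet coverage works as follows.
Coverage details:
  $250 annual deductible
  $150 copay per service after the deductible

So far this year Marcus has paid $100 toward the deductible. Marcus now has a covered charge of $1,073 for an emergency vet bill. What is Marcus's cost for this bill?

Deductible still to meet: $250 − $100 = $150.
After the $150 deductible portion, $1,073 − $150 = $923 is subject to the copay.
Copay on this service: $150.
Owner responsibility: $150 + $150 = $300.

$300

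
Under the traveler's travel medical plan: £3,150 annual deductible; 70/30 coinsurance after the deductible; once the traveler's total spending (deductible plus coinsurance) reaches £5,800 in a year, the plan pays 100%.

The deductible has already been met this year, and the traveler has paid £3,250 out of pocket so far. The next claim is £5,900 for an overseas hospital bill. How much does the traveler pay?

With the deductible met, the entire £5,900 is subject to coinsurance.
Traveler's 30% share of £5,900 is £1,770.
Total out-of-pocket so far would be £3,250 + £1,770 = £5,020, below the £5,800 cap — no reduction.

£1,770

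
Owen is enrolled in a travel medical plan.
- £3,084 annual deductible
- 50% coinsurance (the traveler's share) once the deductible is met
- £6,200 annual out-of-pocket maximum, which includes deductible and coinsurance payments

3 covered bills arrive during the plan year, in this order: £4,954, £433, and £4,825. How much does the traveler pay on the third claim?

£1,964.50

#1 (£4,954): deductible takes £3,084, £1,870 remains; traveler's 50% is £935. Cost to traveler: £4,019. OOP to date £4,019.
#2 (£433): deductible already satisfied, so traveler's share is 50% × £433 = £216.50. Cost to traveler: £216.50. OOP to date £4,235.50.
#3 (£4,825): deductible met; 50% of £4,825 = £2,412.50. That would push OOP to £6,648, over the £6,200 cap, so traveler pays £6,200 − £4,235.50 = £1,964.50.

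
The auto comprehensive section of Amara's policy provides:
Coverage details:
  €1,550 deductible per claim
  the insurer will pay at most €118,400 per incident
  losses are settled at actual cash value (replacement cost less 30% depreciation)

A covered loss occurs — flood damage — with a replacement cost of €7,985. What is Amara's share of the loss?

At 30% depreciation, ACV = €7,985 − €2,395.50 = €5,589.50.
After the deductible, €5,589.50 − €1,550 = €4,039.50 remains.
€4,039.50 ≤ €118,400, so the limit doesn't bind; insurer pays €4,039.50.
The policyholder bears the rest of the original loss: €7,985 − €4,039.50 = €3,945.50.

€3,945.50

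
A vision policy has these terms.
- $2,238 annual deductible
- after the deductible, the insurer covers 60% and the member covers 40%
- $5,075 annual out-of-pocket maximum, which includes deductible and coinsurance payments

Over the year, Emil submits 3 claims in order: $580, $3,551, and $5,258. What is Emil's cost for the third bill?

Bill 1, $580: fully absorbed by the deductible. Cost to member: $580. OOP to date $580.
Bill 2, $3,551: $1,658 to deductible, leaving $1,893; member's 40% is $757.20. Member owes $2,415.20 (running OOP $2,995.20).
Bill 3, $5,258: deductible already satisfied, so member's share is 40% × $5,258 = $2,103.20. That would push OOP to $5,098.40, over the $5,075 cap, so member pays $5,075 − $2,995.20 = $2,079.80.

$2,079.80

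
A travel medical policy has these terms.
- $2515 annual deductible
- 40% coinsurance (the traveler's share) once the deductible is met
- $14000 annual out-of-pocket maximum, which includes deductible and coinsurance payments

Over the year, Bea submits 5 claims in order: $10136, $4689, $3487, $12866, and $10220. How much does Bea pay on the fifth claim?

$19.80

Claim 1 ($10136): deductible takes $2515, $7621 remains; coinsurance $7621 × 40% = $3048.40. Traveler pays $5563.40; OOP now $5563.40.
Claim 2 ($4689): deductible met; 40% of $4689 = $1875.60. Traveler owes $1875.60 (running OOP $7439).
Claim 3 ($3487): 40% coinsurance on $3487 = $1394.80. Traveler owes $1394.80 (running OOP $8833.80).
Claim 4 ($12866): deductible met; 40% of $12866 = $5146.40. Traveler owes $5146.40 (running OOP $13980.20).
Claim 5 ($10220): 40% coinsurance on $10220 = $4088. OOP would hit $18068.20 > $14000, so the cap limits the traveler to $14000 − $13980.20 = $19.80.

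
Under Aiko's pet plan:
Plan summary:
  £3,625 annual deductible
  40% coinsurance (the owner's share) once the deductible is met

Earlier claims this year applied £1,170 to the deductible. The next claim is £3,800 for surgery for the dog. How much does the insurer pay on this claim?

Deductible still to meet: £3,625 − £1,170 = £2,455.
That leaves £3,800 − £2,455 = £1,345 for coinsurance.
Coinsurance: £1,345 × 40% = £538.
So the owner owes £2,455 + £538 = £2,993.
Insurer pays the balance: £3,800 − £2,993 = £807.

£807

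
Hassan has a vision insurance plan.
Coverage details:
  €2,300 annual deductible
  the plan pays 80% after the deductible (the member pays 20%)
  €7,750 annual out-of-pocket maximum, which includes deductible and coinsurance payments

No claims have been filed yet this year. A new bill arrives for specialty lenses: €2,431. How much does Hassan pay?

€2,326.20

Deductible not yet touched, so the first €2,300 of the bill goes to the deductible.
After the €2,300 deductible portion, €2,431 − €2,300 = €131 is subject to coinsurance.
Coinsurance: €131 × 20% = €26.20.
Member responsibility before any cap: €2,300 + €26.20 = €2,326.20.
Cumulative spending €0 + €2,326.20 = €2,326.20 stays under the €7,750 maximum.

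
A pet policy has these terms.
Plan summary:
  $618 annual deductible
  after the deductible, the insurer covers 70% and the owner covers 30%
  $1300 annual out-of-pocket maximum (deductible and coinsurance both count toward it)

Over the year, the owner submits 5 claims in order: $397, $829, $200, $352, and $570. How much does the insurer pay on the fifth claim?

Bill 1, $397: fully absorbed by the deductible. Owner pays $397; OOP now $397. Plan pays $397 − $397 = $0.
Bill 2, $829: deductible takes $221, $608 remains; owner's 30% is $182.40. Owner owes $403.40 (running OOP $800.40). Insurer: $829 − $403.40 = $425.60.
Bill 3, $200: deductible already satisfied, so owner's share is 30% × $200 = $60. Cost to owner: $60. OOP to date $860.40. Insurer: $200 − $60 = $140.
Bill 4, $352: deductible met; 30% of $352 = $105.60. Owner pays $105.60; OOP now $966. Insurer: $352 − $105.60 = $246.40.
Bill 5, $570: deductible already satisfied, so owner's share is 30% × $570 = $171. Owner pays $171; OOP now $1137. Insurer: $570 − $171 = $399.

$399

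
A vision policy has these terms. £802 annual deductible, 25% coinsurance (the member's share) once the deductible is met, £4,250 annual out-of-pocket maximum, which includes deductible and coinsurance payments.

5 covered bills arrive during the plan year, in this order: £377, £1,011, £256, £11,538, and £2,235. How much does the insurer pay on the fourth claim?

£8,653.50

Claim 1 — £377: entire amount goes to the deductible. Cost to member: £377. OOP to date £377. Insurer: £377 − £377 = £0.
Claim 2 — £1,011: £425 to deductible, leaving £586; coinsurance £586 × 25% = £146.50. Member owes £571.50 (running OOP £948.50). Insurer: £1,011 − £571.50 = £439.50.
Claim 3 — £256: 25% coinsurance on £256 = £64. Member pays £64; OOP now £1,012.50. Plan pays £256 − £64 = £192.
Claim 4 — £11,538: 25% coinsurance on £11,538 = £2,884.50. Cost to member: £2,884.50. OOP to date £3,897. Plan pays £11,538 − £2,884.50 = £8,653.50.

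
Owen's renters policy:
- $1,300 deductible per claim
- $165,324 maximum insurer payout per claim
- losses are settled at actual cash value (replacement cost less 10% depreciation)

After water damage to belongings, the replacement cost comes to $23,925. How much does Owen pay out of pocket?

Actual cash value after 10% depreciation: $23,925 × 90% = $21,532.50.
Subtract the deductible: $21,532.50 − $1,300 = $20,232.50.
$20,232.50 ≤ $165,324, so the limit doesn't bind; insurer pays $20,232.50.
The tenant bears the rest of the original loss: $23,925 − $20,232.50 = $3,692.50.

$3,692.50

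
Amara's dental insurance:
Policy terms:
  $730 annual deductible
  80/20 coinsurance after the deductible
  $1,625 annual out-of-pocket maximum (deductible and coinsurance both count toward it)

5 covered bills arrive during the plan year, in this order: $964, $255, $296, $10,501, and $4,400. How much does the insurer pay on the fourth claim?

$9,763

Claim 1 ($964): deductible takes $730, $234 remains; 20% of $234 = $46.80. Patient pays $776.80; OOP now $776.80. Insurer: $964 − $776.80 = $187.20.
Claim 2 ($255): 20% coinsurance on $255 = $51. Cost to patient: $51. OOP to date $827.80. Plan pays $255 − $51 = $204.
Claim 3 ($296): deductible already satisfied, so patient's share is 20% × $296 = $59.20. Patient pays $59.20; OOP now $887. Insurer: $296 − $59.20 = $236.80.
Claim 4 ($10,501): deductible already satisfied, so patient's share is 20% × $10,501 = $2,100.20. OOP would hit $2,987.20 > $1,625, so the cap limits the patient to $1,625 − $887 = $738. Insurer: $10,501 − $738 = $9,763.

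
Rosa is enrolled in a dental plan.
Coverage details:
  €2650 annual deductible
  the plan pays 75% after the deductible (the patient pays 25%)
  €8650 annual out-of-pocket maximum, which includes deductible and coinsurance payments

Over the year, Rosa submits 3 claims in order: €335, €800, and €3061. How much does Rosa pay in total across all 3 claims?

€3036.50

Bill 1, €335: fully absorbed by the deductible. Patient pays €335; OOP now €335.
Bill 2, €800: entire amount goes to the deductible. Patient owes €800 (running OOP €1135).
Bill 3, €3061: €1515 to deductible, leaving €1546; 25% of €1546 = €386.50. Patient pays €1901.50; OOP now €3036.50.
Summing the patient's payments: €335 + €800 + €1901.50 = €3036.50.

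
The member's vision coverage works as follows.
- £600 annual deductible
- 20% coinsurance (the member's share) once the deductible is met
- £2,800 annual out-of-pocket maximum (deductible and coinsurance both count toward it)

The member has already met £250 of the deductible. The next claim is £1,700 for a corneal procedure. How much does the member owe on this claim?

Deductible still to meet: £600 − £250 = £350.
After the £350 deductible portion, £1,700 − £350 = £1,350 is subject to coinsurance.
Coinsurance: £1,350 × 20% = £270.
Member responsibility before any cap: £350 + £270 = £620.
Cumulative spending £250 + £620 = £870 stays under the £2,800 maximum.

£620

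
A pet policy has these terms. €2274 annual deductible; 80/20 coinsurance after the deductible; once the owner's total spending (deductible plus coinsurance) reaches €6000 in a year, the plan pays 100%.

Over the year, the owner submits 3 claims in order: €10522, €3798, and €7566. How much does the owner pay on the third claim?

€1316.80

Claim 1 (€10522): €2274 to deductible, leaving €8248; owner's 20% is €1649.60. Cost to owner: €3923.60. OOP to date €3923.60.
Claim 2 (€3798): 20% coinsurance on €3798 = €759.60. Cost to owner: €759.60. OOP to date €4683.20.
Claim 3 (€7566): deductible already satisfied, so owner's share is 20% × €7566 = €1513.20. That would push OOP to €6196.40, over the €6000 cap, so owner pays €6000 − €4683.20 = €1316.80.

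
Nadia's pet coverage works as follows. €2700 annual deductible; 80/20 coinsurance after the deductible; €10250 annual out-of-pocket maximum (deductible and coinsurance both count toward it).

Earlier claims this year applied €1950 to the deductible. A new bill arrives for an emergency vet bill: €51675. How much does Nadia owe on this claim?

€1950 of the €2700 deductible is already met, leaving €750.
That leaves €51675 − €750 = €50925 for coinsurance.
Owner's 20% share of €50925 is €10185.
That puts the owner's cost at €750 + €10185 = €10935 before any cap.
That would bring total out-of-pocket to €12885, past the €10250 cap. The owner is capped at €10250 − €1950 = €8300 on this claim.

€8300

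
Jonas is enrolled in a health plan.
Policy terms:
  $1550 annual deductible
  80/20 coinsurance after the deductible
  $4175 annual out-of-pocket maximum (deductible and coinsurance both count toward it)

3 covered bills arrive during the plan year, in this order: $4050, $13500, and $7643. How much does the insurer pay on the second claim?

#1 ($4050): $1550 finishes the deductible; $2500 goes to coinsurance; coinsurance $2500 × 20% = $500. Patient pays $2050; OOP now $2050. Plan pays $4050 − $2050 = $2000.
#2 ($13500): deductible met; 20% of $13500 = $2700. Adding that to $2050 gives $4750, past the $4175 cap; patient pays only $4175 − $2050 = $2125. Insurer: $13500 − $2125 = $11375.

$11375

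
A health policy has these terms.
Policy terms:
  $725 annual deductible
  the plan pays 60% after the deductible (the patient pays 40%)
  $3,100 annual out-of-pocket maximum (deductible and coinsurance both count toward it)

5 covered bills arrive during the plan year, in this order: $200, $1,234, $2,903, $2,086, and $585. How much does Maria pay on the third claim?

$1,161.20

Claim 1 ($200): entire amount goes to the deductible. Patient owes $200 (running OOP $200).
Claim 2 ($1,234): $525 finishes the deductible; $709 goes to coinsurance; 40% of $709 = $283.60. Patient owes $808.60 (running OOP $1,008.60).
Claim 3 ($2,903): 40% coinsurance on $2,903 = $1,161.20. Patient pays $1,161.20; OOP now $2,169.80.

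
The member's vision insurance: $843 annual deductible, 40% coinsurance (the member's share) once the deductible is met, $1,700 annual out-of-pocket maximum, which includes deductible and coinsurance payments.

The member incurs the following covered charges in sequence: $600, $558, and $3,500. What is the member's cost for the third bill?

$731

Bill 1, $600: fully absorbed by the deductible. Member pays $600; OOP now $600.
Bill 2, $558: deductible takes $243, $315 remains; coinsurance $315 × 40% = $126. Member pays $369; OOP now $969.
Bill 3, $3,500: deductible met; 40% of $3,500 = $1,400. That would push OOP to $2,369, over the $1,700 cap, so member pays $1,700 − $969 = $731.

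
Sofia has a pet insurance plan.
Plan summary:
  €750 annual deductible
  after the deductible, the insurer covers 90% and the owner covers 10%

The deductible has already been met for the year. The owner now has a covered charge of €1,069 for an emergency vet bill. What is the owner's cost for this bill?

The deductible is already satisfied, so the full bill goes to coinsurance.
Coinsurance: €1,069 × 10% = €106.90.

€106.90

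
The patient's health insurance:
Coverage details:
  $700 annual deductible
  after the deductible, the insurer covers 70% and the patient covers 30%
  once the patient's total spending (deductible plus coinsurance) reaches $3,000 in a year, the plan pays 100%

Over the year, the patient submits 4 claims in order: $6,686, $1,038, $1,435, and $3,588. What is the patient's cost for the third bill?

Claim 1 — $6,686: $700 finishes the deductible; $5,986 goes to coinsurance; patient's 30% is $1,795.80. Patient owes $2,495.80 (running OOP $2,495.80).
Claim 2 — $1,038: deductible met; 30% of $1,038 = $311.40. Patient pays $311.40; OOP now $2,807.20.
Claim 3 — $1,435: deductible met; 30% of $1,435 = $430.50. That would push OOP to $3,237.70, over the $3,000 cap, so patient pays $3,000 − $2,807.20 = $192.80.

$192.80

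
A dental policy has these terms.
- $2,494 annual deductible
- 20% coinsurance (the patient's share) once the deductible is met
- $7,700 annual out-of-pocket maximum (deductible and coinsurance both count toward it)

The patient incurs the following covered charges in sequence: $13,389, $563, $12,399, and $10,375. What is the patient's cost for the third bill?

$2,479.80

#1 ($13,389): deductible takes $2,494, $10,895 remains; 20% of $10,895 = $2,179. Cost to patient: $4,673. OOP to date $4,673.
#2 ($563): 20% coinsurance on $563 = $112.60. Cost to patient: $112.60. OOP to date $4,785.60.
#3 ($12,399): deductible met; 20% of $12,399 = $2,479.80. Cost to patient: $2,479.80. OOP to date $7,265.40.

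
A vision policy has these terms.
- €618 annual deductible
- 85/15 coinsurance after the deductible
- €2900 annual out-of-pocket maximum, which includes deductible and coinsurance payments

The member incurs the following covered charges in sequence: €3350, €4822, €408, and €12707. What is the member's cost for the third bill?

Claim 1 — €3350: deductible takes €618, €2732 remains; 15% of €2732 = €409.80. Cost to member: €1027.80. OOP to date €1027.80.
Claim 2 — €4822: deductible met; 15% of €4822 = €723.30. Member pays €723.30; OOP now €1751.10.
Claim 3 — €408: deductible already satisfied, so member's share is 15% × €408 = €61.20. Cost to member: €61.20. OOP to date €1812.30.

€61.20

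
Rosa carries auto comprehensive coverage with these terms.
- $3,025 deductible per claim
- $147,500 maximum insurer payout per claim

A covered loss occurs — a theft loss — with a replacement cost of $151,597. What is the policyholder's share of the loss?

$4,097

Less the $3,025 deductible: $151,597 − $3,025 = $148,572.
Since $148,572 > $147,500, the payout is capped at $147,500.
Policyholder's share is the uncovered remainder: $151,597 − $147,500 = $4,097.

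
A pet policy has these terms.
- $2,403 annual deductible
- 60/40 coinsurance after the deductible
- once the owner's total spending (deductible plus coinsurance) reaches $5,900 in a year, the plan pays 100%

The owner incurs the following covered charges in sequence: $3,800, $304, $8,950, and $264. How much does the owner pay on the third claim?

Claim 1 ($3,800): $2,403 finishes the deductible; $1,397 goes to coinsurance; coinsurance $1,397 × 40% = $558.80. Cost to owner: $2,961.80. OOP to date $2,961.80.
Claim 2 ($304): 40% coinsurance on $304 = $121.60. Owner pays $121.60; OOP now $3,083.40.
Claim 3 ($8,950): deductible met; 40% of $8,950 = $3,580. That would push OOP to $6,663.40, over the $5,900 cap, so owner pays $5,900 − $3,083.40 = $2,816.60.

$2,816.60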